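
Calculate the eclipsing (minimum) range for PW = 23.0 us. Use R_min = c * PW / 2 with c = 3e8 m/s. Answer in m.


R_min = 3e8 * 23.0e-6 / 2 = 3450.0 m

3450.0 m


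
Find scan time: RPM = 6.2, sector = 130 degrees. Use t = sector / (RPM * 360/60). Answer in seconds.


t = 130 / (6.2 * 360) * 60 = 3.49 s

3.49 s


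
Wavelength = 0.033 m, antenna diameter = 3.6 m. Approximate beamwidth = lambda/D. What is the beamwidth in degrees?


BW_rad = 0.033 / 3.6 = 0.009167
BW_deg = 0.53 degrees

0.53 degrees


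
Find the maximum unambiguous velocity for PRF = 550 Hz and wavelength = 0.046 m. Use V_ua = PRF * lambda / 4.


V_ua = 550 * 0.046 / 4 = 6.3 m/s

6.3 m/s


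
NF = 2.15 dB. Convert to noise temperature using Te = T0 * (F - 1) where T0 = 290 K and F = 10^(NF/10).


NF_lin = 10^(2.15/10) = 1.64059
Te = 290 * (1.64059 - 1) = 185.8 K

185.8 K


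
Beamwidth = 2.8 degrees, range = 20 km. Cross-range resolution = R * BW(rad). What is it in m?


BW_rad = 0.048869219
CR = 20000 * 0.048869219 = 977.4 m

977.4 m


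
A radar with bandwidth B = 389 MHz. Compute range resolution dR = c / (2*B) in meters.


dR = 3e8 / (2 * 389000000.0) = 0.39 m

0.39 m


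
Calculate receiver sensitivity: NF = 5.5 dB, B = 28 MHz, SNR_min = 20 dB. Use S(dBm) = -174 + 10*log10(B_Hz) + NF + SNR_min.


10*log10(28000000.0) = 74.47
S = -174 + 74.47 + 5.5 + 20 = -74.0 dBm

-74.0 dBm


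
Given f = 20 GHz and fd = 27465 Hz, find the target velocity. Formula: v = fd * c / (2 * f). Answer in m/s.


v = 27465 * 3e8 / (2 * 20000000000.0) = 206.0 m/s

206.0 m/s


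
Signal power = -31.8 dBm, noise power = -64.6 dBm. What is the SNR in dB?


SNR = -31.8 - (-64.6) = 32.8 dB

32.8 dB


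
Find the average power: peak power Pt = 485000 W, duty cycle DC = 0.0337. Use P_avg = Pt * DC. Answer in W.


P_avg = 485000 * 0.0337 = 16344.5 W

16344.5 W


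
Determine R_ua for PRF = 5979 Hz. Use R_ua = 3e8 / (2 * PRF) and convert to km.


R_ua = 3e8 / (2 * 5979) = 25087.8 m = 25.1 km

25.1 km


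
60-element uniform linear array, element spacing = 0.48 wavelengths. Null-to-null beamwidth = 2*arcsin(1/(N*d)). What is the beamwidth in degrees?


1/(N*d) = 1/(60*0.48) = 0.034722
BW = 2*arcsin(0.034722) = 4.0 degrees

4.0 degrees


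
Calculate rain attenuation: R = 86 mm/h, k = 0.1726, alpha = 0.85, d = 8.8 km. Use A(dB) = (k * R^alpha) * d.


gamma = 0.1726 * 86^0.85 = 7.609646 dB/km
A = 7.609646 * 8.8 = 66.96 dB

66.96 dB


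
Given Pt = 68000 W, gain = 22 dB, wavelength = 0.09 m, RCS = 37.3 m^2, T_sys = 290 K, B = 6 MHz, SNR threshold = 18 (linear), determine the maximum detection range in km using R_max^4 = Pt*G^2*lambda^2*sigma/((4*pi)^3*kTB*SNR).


G_lin = 10^(22/10) = 158.489319
R^4 = 68000 * 158.489319^2 * 0.09^2 * 37.3 / ((4*pi)^3 * 1.38e-23 * 290 * 6000000.0 * 18)
R^4 = 6.01689e17 m^4
R_max = (6.01689e17)^(1/4) = 27851.1 m = 27.9 km

27.9 km


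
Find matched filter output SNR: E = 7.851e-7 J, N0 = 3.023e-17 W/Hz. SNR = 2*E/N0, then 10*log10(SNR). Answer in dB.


SNR_lin = 2 * 7.851e-7 / 3.023e-17 = 5.194e10
SNR_dB = 10*log10(5.194e10) = 107.2 dB

107.2 dB


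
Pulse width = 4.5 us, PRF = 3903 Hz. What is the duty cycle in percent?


DC = 4.5e-6 * 3903 * 100 = 1.76%

1.76%


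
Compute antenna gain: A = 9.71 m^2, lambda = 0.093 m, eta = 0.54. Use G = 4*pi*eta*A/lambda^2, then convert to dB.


G_linear = 4*pi*0.54*9.71/0.093^2 = 7618.28
G_dB = 10*log10(7618.28) = 38.8 dB

38.8 dB


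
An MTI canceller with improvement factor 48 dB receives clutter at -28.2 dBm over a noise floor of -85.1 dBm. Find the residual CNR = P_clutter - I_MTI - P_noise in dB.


CNR = -28.2 - 48 - (-85.1) = 8.9 dB

8.9 dB


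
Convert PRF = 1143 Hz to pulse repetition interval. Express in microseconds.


PRI = 1/1143 = 0.0008748906 s = 874.9 us

874.9 us


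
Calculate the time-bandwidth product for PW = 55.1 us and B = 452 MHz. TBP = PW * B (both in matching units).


TBP = 55.1 * 452 = 24905.2

24905.2


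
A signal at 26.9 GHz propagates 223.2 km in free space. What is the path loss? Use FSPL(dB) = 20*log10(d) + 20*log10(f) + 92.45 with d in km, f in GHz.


20*log10(223.2) = 46.97
20*log10(26.9) = 28.6
FSPL = 168.0 dB

168.0 dB


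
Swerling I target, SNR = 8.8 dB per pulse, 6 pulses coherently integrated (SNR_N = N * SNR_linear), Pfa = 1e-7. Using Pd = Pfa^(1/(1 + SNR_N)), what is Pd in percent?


SNR_lin = 10^(8.8/10) = 7.58578
SNR_N = 6 * 7.58578 = 45.51468
1/(1 + SNR_N) = 1/46.51468 = 0.0214986
Pd = (1e-7)^0.0214986 = 0.70715
Pd = 70.7%

70.7%


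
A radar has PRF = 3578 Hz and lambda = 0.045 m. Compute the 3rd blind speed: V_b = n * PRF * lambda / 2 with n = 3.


V_blind = 3 * 3578 * 0.045 / 2 = 241.5 m/s

241.5 m/s


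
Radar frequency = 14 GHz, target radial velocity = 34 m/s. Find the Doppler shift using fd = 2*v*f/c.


fd = 2 * 34 * 14000000000.0 / 3e8 = 3173.3 Hz

3173.3 Hz


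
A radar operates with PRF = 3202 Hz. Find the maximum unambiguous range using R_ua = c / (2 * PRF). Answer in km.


R_ua = 3e8 / (2 * 3202) = 46845.7 m = 46.8 km

46.8 km


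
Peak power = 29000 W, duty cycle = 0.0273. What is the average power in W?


P_avg = 29000 * 0.0273 = 791.7 W

791.7 W


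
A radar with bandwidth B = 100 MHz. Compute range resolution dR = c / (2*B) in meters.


dR = 3e8 / (2 * 100000000.0) = 1.5 m

1.5 m


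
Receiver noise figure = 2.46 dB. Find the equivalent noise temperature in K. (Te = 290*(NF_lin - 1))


NF_lin = 10^(2.46/10) = 1.761976
Te = 290 * (1.761976 - 1) = 221.0 K

221.0 K


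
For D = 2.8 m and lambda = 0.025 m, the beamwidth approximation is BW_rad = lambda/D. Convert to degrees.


BW_rad = 0.025 / 2.8 = 0.008929
BW_deg = 0.51 degrees

0.51 degrees


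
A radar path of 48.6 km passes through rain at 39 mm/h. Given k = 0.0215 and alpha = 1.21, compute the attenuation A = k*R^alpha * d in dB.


gamma = 0.0215 * 39^1.21 = 1.809784 dB/km
A = 1.809784 * 48.6 = 87.96 dB

87.96 dB


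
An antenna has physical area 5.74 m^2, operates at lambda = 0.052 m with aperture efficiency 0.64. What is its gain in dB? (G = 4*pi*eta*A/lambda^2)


G_linear = 4*pi*0.64*5.74/0.052^2 = 17072.42
G_dB = 10*log10(17072.42) = 42.3 dB

42.3 dB


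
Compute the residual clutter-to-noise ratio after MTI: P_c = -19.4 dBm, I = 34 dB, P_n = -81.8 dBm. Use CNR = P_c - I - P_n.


CNR = -19.4 - 34 - (-81.8) = 28.4 dB

28.4 dB


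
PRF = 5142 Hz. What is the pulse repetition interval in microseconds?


PRI = 1/5142 = 0.0001944769 s = 194.5 us

194.5 us


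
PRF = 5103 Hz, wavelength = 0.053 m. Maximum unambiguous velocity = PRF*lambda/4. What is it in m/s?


V_ua = 5103 * 0.053 / 4 = 67.6 m/s

67.6 m/s


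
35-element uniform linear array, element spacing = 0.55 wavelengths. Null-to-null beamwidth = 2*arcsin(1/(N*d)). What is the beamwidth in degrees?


1/(N*d) = 1/(35*0.55) = 0.051948
BW = 2*arcsin(0.051948) = 6.0 degrees

6.0 degrees


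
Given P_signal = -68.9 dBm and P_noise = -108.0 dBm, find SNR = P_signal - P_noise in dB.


SNR = -68.9 - (-108.0) = 39.1 dB

39.1 dB


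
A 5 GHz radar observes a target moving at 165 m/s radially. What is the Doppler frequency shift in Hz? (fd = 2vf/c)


fd = 2 * 165 * 5000000000.0 / 3e8 = 5500.0 Hz

5500.0 Hz


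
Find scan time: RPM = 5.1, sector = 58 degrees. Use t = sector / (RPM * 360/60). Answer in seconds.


t = 58 / (5.1 * 360) * 60 = 1.9 s

1.9 s


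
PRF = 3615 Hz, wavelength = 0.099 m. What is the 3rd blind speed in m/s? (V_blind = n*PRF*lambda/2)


V_blind = 3 * 3615 * 0.099 / 2 = 536.8 m/s

536.8 m/s


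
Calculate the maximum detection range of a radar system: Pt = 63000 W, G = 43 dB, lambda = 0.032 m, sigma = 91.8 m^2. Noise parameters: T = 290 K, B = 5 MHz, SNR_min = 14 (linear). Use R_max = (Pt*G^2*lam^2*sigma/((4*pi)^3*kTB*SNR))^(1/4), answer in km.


G_lin = 10^(43/10) = 19952.62315
R^4 = 63000 * 19952.62315^2 * 0.032^2 * 91.8 / ((4*pi)^3 * 1.38e-23 * 290 * 5000000.0 * 14)
R^4 = 4.2411e21 m^4
R_max = (4.2411e21)^(1/4) = 255193.5 m = 255.2 km

255.2 km


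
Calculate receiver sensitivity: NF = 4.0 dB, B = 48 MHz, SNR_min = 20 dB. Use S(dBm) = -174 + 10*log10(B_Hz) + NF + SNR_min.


10*log10(48000000.0) = 76.81
S = -174 + 76.81 + 4.0 + 20 = -73.2 dBm

-73.2 dBm


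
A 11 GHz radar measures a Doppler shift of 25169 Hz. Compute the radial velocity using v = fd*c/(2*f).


v = 25169 * 3e8 / (2 * 11000000000.0) = 343.2 m/s

343.2 m/s


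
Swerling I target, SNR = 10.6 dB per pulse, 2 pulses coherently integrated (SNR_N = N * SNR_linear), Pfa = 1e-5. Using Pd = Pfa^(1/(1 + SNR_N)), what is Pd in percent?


SNR_lin = 10^(10.6/10) = 11.48154
SNR_N = 2 * 11.48154 = 22.96308
1/(1 + SNR_N) = 1/23.96308 = 0.0417309
Pd = (1e-5)^0.0417309 = 0.61851
Pd = 61.9%

61.9%


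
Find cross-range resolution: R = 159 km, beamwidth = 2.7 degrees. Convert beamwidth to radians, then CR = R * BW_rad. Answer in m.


BW_rad = 0.04712389
CR = 159000 * 0.04712389 = 7492.7 m

7492.7 m


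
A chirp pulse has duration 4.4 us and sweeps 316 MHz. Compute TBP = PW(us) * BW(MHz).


TBP = 4.4 * 316 = 1390.4

1390.4


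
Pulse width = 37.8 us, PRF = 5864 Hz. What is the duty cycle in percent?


DC = 37.8e-6 * 5864 * 100 = 22.17%

22.17%


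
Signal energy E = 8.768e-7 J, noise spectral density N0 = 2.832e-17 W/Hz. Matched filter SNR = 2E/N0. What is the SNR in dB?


SNR_lin = 2 * 8.768e-7 / 2.832e-17 = 6.192e10
SNR_dB = 10*log10(6.192e10) = 107.9 dB

107.9 dB


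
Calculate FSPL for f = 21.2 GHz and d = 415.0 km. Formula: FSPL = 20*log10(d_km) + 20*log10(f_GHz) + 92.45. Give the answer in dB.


20*log10(415.0) = 52.36
20*log10(21.2) = 26.53
FSPL = 171.3 dB

171.3 dB


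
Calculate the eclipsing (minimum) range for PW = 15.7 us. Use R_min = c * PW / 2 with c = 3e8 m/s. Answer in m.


R_min = 3e8 * 15.7e-6 / 2 = 2355.0 m

2355.0 m


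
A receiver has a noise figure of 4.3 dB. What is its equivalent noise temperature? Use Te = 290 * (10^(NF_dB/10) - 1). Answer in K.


NF_lin = 10^(4.3/10) = 2.691535
Te = 290 * (2.691535 - 1) = 490.5 K

490.5 K


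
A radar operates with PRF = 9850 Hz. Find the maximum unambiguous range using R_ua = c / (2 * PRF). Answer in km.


R_ua = 3e8 / (2 * 9850) = 15228.4 m = 15.2 km

15.2 km


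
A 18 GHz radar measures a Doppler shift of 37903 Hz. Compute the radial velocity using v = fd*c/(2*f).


v = 37903 * 3e8 / (2 * 18000000000.0) = 315.9 m/s

315.9 m/s


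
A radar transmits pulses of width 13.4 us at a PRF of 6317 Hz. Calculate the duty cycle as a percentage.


DC = 13.4e-6 * 6317 * 100 = 8.46%

8.46%


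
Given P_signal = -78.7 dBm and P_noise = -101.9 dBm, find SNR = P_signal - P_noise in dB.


SNR = -78.7 - (-101.9) = 23.2 dB

23.2 dB


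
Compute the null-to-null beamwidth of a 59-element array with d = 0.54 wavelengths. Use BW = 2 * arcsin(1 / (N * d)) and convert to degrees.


1/(N*d) = 1/(59*0.54) = 0.031387
BW = 2*arcsin(0.031387) = 3.6 degrees

3.6 degrees


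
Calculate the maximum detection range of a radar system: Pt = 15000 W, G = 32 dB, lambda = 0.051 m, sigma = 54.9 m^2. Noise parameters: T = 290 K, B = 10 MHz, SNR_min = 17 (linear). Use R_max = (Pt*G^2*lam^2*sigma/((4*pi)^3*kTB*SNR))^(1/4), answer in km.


G_lin = 10^(32/10) = 1584.893192
R^4 = 15000 * 1584.893192^2 * 0.051^2 * 54.9 / ((4*pi)^3 * 1.38e-23 * 290 * 10000000.0 * 17)
R^4 = 3.98518e18 m^4
R_max = (3.98518e18)^(1/4) = 44679.9 m = 44.7 km

44.7 km


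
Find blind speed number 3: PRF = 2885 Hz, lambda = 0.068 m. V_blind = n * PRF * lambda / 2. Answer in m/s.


V_blind = 3 * 2885 * 0.068 / 2 = 294.3 m/s

294.3 m/s


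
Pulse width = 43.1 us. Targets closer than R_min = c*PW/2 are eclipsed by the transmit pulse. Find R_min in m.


R_min = 3e8 * 43.1e-6 / 2 = 6465.0 m

6465.0 m


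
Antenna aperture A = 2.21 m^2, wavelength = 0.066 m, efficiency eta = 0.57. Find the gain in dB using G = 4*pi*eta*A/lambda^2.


G_linear = 4*pi*0.57*2.21/0.066^2 = 3634.04
G_dB = 10*log10(3634.04) = 35.6 dB

35.6 dB


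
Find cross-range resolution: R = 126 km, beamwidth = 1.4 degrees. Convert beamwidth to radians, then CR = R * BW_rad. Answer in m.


BW_rad = 0.02443461
CR = 126000 * 0.02443461 = 3078.8 m

3078.8 m


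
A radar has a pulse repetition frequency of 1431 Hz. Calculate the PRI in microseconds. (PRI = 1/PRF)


PRI = 1/1431 = 0.000698812 s = 698.8 us

698.8 us


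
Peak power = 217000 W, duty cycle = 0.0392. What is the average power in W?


P_avg = 217000 * 0.0392 = 8506.4 W

8506.4 W


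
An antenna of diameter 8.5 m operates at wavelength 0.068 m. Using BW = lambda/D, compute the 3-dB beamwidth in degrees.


BW_rad = 0.068 / 8.5 = 0.008
BW_deg = 0.46 degrees

0.46 degrees


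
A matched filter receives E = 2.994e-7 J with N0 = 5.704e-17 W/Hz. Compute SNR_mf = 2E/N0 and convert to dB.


SNR_lin = 2 * 2.994e-7 / 5.704e-17 = 1.05e10
SNR_dB = 10*log10(1.05e10) = 100.2 dB

100.2 dB


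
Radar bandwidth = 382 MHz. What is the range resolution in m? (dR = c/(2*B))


dR = 3e8 / (2 * 382000000.0) = 0.39 m

0.39 m


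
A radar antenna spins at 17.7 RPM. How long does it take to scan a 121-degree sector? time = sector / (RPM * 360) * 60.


t = 121 / (17.7 * 360) * 60 = 1.14 s

1.14 s


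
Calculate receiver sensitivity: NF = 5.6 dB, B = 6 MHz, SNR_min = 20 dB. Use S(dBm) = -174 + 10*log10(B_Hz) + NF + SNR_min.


10*log10(6000000.0) = 67.78
S = -174 + 67.78 + 5.6 + 20 = -80.6 dBm

-80.6 dBm


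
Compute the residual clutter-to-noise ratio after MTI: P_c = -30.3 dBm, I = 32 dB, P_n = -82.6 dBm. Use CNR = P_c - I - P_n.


CNR = -30.3 - 32 - (-82.6) = 20.3 dB

20.3 dB


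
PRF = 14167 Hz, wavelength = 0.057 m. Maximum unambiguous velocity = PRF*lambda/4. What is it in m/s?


V_ua = 14167 * 0.057 / 4 = 201.9 m/s

201.9 m/s


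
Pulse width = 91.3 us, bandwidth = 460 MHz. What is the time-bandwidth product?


TBP = 91.3 * 460 = 41998.0

41998.0


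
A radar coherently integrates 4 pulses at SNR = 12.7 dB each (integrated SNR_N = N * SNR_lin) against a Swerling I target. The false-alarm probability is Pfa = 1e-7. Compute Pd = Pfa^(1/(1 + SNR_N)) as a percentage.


SNR_lin = 10^(12.7/10) = 18.62087
SNR_N = 4 * 18.62087 = 74.48348
1/(1 + SNR_N) = 1/75.48348 = 0.0132479
Pd = (1e-7)^0.0132479 = 0.80773
Pd = 80.8%

80.8%


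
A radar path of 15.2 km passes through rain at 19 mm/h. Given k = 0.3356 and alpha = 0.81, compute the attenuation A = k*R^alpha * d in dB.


gamma = 0.3356 * 19^0.81 = 3.644285 dB/km
A = 3.644285 * 15.2 = 55.39 dB

55.39 dB


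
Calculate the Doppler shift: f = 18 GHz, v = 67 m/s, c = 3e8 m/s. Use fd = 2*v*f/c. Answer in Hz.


fd = 2 * 67 * 18000000000.0 / 3e8 = 8040.0 Hz

8040.0 Hz


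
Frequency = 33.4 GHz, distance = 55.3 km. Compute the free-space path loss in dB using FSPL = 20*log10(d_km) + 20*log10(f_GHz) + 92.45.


20*log10(55.3) = 34.85
20*log10(33.4) = 30.47
FSPL = 157.8 dB

157.8 dB


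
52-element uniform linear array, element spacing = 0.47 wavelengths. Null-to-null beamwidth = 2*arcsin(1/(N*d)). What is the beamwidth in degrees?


1/(N*d) = 1/(52*0.47) = 0.040917
BW = 2*arcsin(0.040917) = 4.7 degrees

4.7 degrees


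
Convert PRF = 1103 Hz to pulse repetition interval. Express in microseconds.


PRI = 1/1103 = 0.0009066183 s = 906.6 us

906.6 us


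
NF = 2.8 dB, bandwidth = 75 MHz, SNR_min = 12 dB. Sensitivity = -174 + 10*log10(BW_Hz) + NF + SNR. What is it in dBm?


10*log10(75000000.0) = 78.75
S = -174 + 78.75 + 2.8 + 12 = -80.4 dBm

-80.4 dBm


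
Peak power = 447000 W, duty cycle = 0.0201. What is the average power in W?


P_avg = 447000 * 0.0201 = 8984.7 W

8984.7 W


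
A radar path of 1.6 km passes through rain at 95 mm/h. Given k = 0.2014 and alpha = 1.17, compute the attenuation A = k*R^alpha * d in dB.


gamma = 0.2014 * 95^1.17 = 41.49503 dB/km
A = 41.49503 * 1.6 = 66.39 dB

66.39 dB


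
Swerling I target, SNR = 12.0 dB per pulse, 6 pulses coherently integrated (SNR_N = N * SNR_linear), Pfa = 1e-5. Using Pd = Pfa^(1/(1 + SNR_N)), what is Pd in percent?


SNR_lin = 10^(12.0/10) = 15.84893
SNR_N = 6 * 15.84893 = 95.09358
1/(1 + SNR_N) = 1/96.09358 = 0.0104065
Pd = (1e-5)^0.0104065 = 0.88709
Pd = 88.7%

88.7%


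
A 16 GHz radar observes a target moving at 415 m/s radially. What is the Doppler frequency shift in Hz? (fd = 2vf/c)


fd = 2 * 415 * 16000000000.0 / 3e8 = 44266.7 Hz

44266.7 Hz


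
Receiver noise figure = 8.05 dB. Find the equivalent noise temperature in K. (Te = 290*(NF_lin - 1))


NF_lin = 10^(8.05/10) = 6.382635
Te = 290 * (6.382635 - 1) = 1561.0 K

1561.0 K


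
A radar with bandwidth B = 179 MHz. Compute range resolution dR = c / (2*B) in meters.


dR = 3e8 / (2 * 179000000.0) = 0.84 m

0.84 m


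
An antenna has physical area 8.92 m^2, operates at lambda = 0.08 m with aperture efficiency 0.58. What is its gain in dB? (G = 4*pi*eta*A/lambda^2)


G_linear = 4*pi*0.58*8.92/0.08^2 = 10158.34
G_dB = 10*log10(10158.34) = 40.1 dB

40.1 dB


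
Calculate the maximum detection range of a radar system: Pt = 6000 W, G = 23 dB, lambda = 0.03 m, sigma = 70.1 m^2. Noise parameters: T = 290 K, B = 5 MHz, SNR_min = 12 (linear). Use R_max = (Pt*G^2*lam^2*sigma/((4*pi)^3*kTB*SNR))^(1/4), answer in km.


G_lin = 10^(23/10) = 199.526231
R^4 = 6000 * 199.526231^2 * 0.03^2 * 70.1 / ((4*pi)^3 * 1.38e-23 * 290 * 5000000.0 * 12)
R^4 = 3.16267e16 m^4
R_max = (3.16267e16)^(1/4) = 13335.6 m = 13.3 km

13.3 km


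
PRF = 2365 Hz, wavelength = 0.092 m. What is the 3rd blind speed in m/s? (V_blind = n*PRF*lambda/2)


V_blind = 3 * 2365 * 0.092 / 2 = 326.4 m/s

326.4 m/s


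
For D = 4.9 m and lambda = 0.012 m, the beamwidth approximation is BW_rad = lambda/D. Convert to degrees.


BW_rad = 0.012 / 4.9 = 0.002449
BW_deg = 0.14 degrees

0.14 degrees


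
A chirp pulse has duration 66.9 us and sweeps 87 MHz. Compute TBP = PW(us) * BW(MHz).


TBP = 66.9 * 87 = 5820.3

5820.3


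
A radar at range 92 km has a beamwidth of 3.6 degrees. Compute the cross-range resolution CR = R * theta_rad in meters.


BW_rad = 0.062831853
CR = 92000 * 0.062831853 = 5780.5 m

5780.5 m


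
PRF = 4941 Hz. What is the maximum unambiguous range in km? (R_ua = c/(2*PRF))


R_ua = 3e8 / (2 * 4941) = 30358.2 m = 30.4 km

30.4 km


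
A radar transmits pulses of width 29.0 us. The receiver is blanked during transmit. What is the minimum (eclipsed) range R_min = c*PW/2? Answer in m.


R_min = 3e8 * 29.0e-6 / 2 = 4350.0 m

4350.0 m


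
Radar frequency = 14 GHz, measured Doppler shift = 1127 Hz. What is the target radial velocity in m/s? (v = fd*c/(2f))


v = 1127 * 3e8 / (2 * 14000000000.0) = 12.1 m/s

12.1 m/s


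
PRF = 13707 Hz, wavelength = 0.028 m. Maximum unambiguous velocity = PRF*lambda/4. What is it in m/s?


V_ua = 13707 * 0.028 / 4 = 95.9 m/s

95.9 m/s


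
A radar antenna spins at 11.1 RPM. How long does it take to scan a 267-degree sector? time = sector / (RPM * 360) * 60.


t = 267 / (11.1 * 360) * 60 = 4.01 s

4.01 s


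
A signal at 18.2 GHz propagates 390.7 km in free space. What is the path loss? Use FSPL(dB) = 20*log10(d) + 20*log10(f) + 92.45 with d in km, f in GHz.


20*log10(390.7) = 51.84
20*log10(18.2) = 25.2
FSPL = 169.5 dB

169.5 dB


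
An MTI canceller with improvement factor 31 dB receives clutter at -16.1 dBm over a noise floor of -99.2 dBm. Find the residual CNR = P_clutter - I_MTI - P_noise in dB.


CNR = -16.1 - 31 - (-99.2) = 52.1 dB

52.1 dB


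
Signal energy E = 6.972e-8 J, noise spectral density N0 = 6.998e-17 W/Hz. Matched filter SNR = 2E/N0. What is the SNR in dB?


SNR_lin = 2 * 6.972e-8 / 6.998e-17 = 1.993e9
SNR_dB = 10*log10(1.993e9) = 93.0 dB

93.0 dB


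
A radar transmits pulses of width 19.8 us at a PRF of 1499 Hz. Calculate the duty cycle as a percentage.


DC = 19.8e-6 * 1499 * 100 = 2.97%

2.97%


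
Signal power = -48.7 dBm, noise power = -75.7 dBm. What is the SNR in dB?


SNR = -48.7 - (-75.7) = 27.0 dB

27.0 dB


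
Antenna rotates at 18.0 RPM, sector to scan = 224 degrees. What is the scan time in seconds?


t = 224 / (18.0 * 360) * 60 = 2.07 s

2.07 s


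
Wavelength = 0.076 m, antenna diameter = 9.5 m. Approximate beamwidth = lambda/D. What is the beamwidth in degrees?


BW_rad = 0.076 / 9.5 = 0.008
BW_deg = 0.46 degrees

0.46 degrees


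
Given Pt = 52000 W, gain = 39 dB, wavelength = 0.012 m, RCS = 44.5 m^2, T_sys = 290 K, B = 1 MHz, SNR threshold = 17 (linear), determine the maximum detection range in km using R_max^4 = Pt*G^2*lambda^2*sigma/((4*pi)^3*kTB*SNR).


G_lin = 10^(39/10) = 7943.282347
R^4 = 52000 * 7943.282347^2 * 0.012^2 * 44.5 / ((4*pi)^3 * 1.38e-23 * 290 * 1000000.0 * 17)
R^4 = 1.55729e20 m^4
R_max = (1.55729e20)^(1/4) = 111710.1 m = 111.7 km

111.7 km


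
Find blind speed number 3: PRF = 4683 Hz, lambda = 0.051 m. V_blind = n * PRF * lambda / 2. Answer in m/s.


V_blind = 3 * 4683 * 0.051 / 2 = 358.2 m/s

358.2 m/s


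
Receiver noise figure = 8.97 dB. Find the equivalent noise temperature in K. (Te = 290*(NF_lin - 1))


NF_lin = 10^(8.97/10) = 7.888601
Te = 290 * (7.888601 - 1) = 1997.7 K

1997.7 K


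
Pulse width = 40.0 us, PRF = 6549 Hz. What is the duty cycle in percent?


DC = 40.0e-6 * 6549 * 100 = 26.2%

26.2%


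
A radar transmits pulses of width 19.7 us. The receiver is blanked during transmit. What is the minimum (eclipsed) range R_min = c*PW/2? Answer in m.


R_min = 3e8 * 19.7e-6 / 2 = 2955.0 m

2955.0 m


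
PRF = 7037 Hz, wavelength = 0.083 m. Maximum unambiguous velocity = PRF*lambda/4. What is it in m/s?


V_ua = 7037 * 0.083 / 4 = 146.0 m/s

146.0 m/s


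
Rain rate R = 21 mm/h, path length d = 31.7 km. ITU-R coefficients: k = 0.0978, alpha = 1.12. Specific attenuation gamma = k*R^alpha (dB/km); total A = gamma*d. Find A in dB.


gamma = 0.0978 * 21^1.12 = 2.959542 dB/km
A = 2.959542 * 31.7 = 93.82 dB

93.82 dB


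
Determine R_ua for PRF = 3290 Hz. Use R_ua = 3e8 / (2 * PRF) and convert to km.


R_ua = 3e8 / (2 * 3290) = 45592.7 m = 45.6 km

45.6 km


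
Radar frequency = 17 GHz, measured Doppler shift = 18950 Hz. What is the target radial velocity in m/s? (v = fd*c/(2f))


v = 18950 * 3e8 / (2 * 17000000000.0) = 167.2 m/s

167.2 m/s


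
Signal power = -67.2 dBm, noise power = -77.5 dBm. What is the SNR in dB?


SNR = -67.2 - (-77.5) = 10.3 dB

10.3 dB


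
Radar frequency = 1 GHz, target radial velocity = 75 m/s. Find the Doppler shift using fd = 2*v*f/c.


fd = 2 * 75 * 1000000000.0 / 3e8 = 500.0 Hz

500.0 Hz


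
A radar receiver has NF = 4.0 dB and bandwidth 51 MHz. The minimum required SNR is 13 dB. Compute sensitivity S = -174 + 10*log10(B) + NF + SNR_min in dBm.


10*log10(51000000.0) = 77.08
S = -174 + 77.08 + 4.0 + 13 = -79.9 dBm

-79.9 dBm


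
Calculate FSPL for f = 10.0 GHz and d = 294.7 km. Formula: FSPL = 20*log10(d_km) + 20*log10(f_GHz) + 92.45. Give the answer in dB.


20*log10(294.7) = 49.39
20*log10(10.0) = 20.0
FSPL = 161.8 dB

161.8 dB


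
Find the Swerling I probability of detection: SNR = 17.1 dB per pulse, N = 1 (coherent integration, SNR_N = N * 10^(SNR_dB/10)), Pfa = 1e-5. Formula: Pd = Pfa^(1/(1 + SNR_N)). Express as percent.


SNR_lin = 10^(17.1/10) = 51.28614
SNR_N = 1 * 51.28614 = 51.28614
1/(1 + SNR_N) = 1/52.28614 = 0.0191255
Pd = (1e-5)^0.0191255 = 0.80237
Pd = 80.2%

80.2%


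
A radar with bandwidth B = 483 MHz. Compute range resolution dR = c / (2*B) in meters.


dR = 3e8 / (2 * 483000000.0) = 0.31 m

0.31 m


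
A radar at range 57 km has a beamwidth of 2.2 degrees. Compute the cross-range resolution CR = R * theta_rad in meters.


BW_rad = 0.038397244
CR = 57000 * 0.038397244 = 2188.6 m

2188.6 m


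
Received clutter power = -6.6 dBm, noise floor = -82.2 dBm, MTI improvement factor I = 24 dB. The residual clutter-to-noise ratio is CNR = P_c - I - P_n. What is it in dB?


CNR = -6.6 - 24 - (-82.2) = 51.6 dB

51.6 dB


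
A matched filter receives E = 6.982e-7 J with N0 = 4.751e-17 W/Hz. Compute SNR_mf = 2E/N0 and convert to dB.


SNR_lin = 2 * 6.982e-7 / 4.751e-17 = 2.939e10
SNR_dB = 10*log10(2.939e10) = 104.7 dB

104.7 dB


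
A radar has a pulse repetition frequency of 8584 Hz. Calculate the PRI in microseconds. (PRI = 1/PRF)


PRI = 1/8584 = 0.0001164958 s = 116.5 us

116.5 us


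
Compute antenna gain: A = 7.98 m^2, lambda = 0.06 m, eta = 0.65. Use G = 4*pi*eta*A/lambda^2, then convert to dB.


G_linear = 4*pi*0.65*7.98/0.06^2 = 18106.05
G_dB = 10*log10(18106.05) = 42.6 dB

42.6 dB


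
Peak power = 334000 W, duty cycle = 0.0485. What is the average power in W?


P_avg = 334000 * 0.0485 = 16199.0 W

16199.0 W


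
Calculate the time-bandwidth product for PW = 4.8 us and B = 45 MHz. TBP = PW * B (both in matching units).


TBP = 4.8 * 45 = 216.0

216.0


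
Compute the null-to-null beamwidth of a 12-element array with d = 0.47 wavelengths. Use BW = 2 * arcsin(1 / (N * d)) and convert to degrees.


1/(N*d) = 1/(12*0.47) = 0.177305
BW = 2*arcsin(0.177305) = 20.4 degrees

20.4 degrees


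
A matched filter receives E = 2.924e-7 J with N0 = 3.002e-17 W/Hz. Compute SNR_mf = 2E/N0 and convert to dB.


SNR_lin = 2 * 2.924e-7 / 3.002e-17 = 1.948e10
SNR_dB = 10*log10(1.948e10) = 102.9 dB

102.9 dB


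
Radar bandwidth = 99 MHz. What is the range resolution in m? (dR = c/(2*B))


dR = 3e8 / (2 * 99000000.0) = 1.52 m

1.52 m


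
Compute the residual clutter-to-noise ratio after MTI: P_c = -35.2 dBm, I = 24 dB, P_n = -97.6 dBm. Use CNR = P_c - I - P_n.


CNR = -35.2 - 24 - (-97.6) = 38.4 dB

38.4 dB


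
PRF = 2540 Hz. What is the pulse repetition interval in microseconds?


PRI = 1/2540 = 0.0003937008 s = 393.7 us

393.7 us


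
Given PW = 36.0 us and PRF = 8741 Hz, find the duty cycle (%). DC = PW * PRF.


DC = 36.0e-6 * 8741 * 100 = 31.47%

31.47%


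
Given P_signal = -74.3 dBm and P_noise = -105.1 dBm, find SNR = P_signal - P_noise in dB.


SNR = -74.3 - (-105.1) = 30.8 dB

30.8 dB


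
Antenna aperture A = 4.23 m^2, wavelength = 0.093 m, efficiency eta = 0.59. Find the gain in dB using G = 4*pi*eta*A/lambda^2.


G_linear = 4*pi*0.59*4.23/0.093^2 = 3626.07
G_dB = 10*log10(3626.07) = 35.6 dB

35.6 dB


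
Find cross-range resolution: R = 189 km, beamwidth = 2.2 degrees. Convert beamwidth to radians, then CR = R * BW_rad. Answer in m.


BW_rad = 0.038397244
CR = 189000 * 0.038397244 = 7257.1 m

7257.1 m


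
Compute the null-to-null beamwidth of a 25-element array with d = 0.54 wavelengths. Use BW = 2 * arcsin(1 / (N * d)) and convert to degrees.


1/(N*d) = 1/(25*0.54) = 0.074074
BW = 2*arcsin(0.074074) = 8.5 degrees

8.5 degrees


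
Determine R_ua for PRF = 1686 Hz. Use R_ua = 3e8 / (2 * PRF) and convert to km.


R_ua = 3e8 / (2 * 1686) = 88968.0 m = 89.0 km

89.0 km


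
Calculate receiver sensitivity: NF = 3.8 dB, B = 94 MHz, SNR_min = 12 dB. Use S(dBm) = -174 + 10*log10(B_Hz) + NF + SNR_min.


10*log10(94000000.0) = 79.73
S = -174 + 79.73 + 3.8 + 12 = -78.5 dBm

-78.5 dBm


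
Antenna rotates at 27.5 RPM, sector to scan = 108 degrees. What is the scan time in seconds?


t = 108 / (27.5 * 360) * 60 = 0.65 s

0.65 s


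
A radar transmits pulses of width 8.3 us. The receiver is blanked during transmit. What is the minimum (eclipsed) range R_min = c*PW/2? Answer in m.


R_min = 3e8 * 8.3e-6 / 2 = 1245.0 m

1245.0 m


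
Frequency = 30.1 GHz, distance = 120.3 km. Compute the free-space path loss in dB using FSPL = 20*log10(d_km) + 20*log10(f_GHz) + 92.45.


20*log10(120.3) = 41.61
20*log10(30.1) = 29.57
FSPL = 163.6 dB

163.6 dB


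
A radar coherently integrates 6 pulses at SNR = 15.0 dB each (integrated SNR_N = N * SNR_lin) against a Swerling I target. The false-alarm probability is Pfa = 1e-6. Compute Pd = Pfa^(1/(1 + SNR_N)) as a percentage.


SNR_lin = 10^(15.0/10) = 31.62278
SNR_N = 6 * 31.62278 = 189.73668
1/(1 + SNR_N) = 1/190.73668 = 0.0052428
Pd = (1e-6)^0.0052428 = 0.93013
Pd = 93.0%

93.0%


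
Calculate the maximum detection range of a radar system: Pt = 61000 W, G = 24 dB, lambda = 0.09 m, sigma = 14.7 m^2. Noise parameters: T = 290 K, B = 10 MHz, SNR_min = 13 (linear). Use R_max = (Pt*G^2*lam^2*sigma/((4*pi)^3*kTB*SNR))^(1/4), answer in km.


G_lin = 10^(24/10) = 251.188643
R^4 = 61000 * 251.188643^2 * 0.09^2 * 14.7 / ((4*pi)^3 * 1.38e-23 * 290 * 10000000.0 * 13)
R^4 = 4.43897e17 m^4
R_max = (4.43897e17)^(1/4) = 25811.9 m = 25.8 km

25.8 km


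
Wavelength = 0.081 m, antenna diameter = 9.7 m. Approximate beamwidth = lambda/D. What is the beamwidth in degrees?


BW_rad = 0.081 / 9.7 = 0.008351
BW_deg = 0.48 degrees

0.48 degrees


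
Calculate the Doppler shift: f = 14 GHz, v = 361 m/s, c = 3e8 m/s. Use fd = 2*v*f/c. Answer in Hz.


fd = 2 * 361 * 14000000000.0 / 3e8 = 33693.3 Hz

33693.3 Hz


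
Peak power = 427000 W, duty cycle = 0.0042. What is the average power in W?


P_avg = 427000 * 0.0042 = 1793.4 W

1793.4 W


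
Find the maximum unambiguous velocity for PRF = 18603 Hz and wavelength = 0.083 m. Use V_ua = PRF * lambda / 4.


V_ua = 18603 * 0.083 / 4 = 386.0 m/s

386.0 m/s


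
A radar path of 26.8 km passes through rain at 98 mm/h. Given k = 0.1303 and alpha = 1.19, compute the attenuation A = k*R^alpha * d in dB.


gamma = 0.1303 * 98^1.19 = 30.514302 dB/km
A = 30.514302 * 26.8 = 817.78 dB

817.78 dB


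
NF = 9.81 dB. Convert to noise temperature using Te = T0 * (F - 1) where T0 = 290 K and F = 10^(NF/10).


NF_lin = 10^(9.81/10) = 9.571941
Te = 290 * (9.571941 - 1) = 2485.9 K

2485.9 K


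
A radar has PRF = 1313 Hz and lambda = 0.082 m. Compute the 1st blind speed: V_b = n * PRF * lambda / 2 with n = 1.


V_blind = 1 * 1313 * 0.082 / 2 = 53.8 m/s

53.8 m/s


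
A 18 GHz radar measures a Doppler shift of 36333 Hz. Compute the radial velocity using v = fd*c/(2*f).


v = 36333 * 3e8 / (2 * 18000000000.0) = 302.8 m/s

302.8 m/s


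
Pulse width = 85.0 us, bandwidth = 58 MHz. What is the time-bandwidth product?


TBP = 85.0 * 58 = 4930.0

4930.0


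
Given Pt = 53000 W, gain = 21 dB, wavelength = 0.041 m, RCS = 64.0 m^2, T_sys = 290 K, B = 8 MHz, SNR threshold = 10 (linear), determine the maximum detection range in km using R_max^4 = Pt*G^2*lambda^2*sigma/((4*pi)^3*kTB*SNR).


G_lin = 10^(21/10) = 125.892541
R^4 = 53000 * 125.892541^2 * 0.041^2 * 64.0 / ((4*pi)^3 * 1.38e-23 * 290 * 8000000.0 * 10)
R^4 = 1.42242e17 m^4
R_max = (1.42242e17)^(1/4) = 19420.3 m = 19.4 km

19.4 km


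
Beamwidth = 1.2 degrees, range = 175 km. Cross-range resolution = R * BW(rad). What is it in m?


BW_rad = 0.020943951
CR = 175000 * 0.020943951 = 3665.2 m

3665.2 m


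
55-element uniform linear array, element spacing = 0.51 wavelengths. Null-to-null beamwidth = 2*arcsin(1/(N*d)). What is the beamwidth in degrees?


1/(N*d) = 1/(55*0.51) = 0.035651
BW = 2*arcsin(0.035651) = 4.1 degrees

4.1 degrees


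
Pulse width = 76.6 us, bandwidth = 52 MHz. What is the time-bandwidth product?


TBP = 76.6 * 52 = 3983.2

3983.2


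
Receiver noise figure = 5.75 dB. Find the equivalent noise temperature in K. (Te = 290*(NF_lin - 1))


NF_lin = 10^(5.75/10) = 3.758374
Te = 290 * (3.758374 - 1) = 799.9 K

799.9 K


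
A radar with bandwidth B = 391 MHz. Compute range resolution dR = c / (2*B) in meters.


dR = 3e8 / (2 * 391000000.0) = 0.38 m

0.38 m


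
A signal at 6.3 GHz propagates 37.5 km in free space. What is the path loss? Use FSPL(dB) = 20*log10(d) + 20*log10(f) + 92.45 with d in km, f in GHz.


20*log10(37.5) = 31.48
20*log10(6.3) = 15.99
FSPL = 139.9 dB

139.9 dB


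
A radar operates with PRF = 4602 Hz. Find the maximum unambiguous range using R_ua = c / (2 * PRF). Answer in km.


R_ua = 3e8 / (2 * 4602) = 32594.5 m = 32.6 km

32.6 km


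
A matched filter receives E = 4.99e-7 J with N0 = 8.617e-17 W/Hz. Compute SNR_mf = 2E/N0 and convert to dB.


SNR_lin = 2 * 4.99e-7 / 8.617e-17 = 1.158e10
SNR_dB = 10*log10(1.158e10) = 100.6 dB

100.6 dB


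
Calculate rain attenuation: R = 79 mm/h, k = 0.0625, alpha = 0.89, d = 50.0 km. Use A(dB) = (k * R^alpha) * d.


gamma = 0.0625 * 79^0.89 = 3.053291 dB/km
A = 3.053291 * 50.0 = 152.66 dB

152.66 dB


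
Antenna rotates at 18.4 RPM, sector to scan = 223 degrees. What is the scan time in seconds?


t = 223 / (18.4 * 360) * 60 = 2.02 s

2.02 s


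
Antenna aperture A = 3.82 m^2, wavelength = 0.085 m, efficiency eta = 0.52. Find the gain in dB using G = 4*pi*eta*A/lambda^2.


G_linear = 4*pi*0.52*3.82/0.085^2 = 3454.93
G_dB = 10*log10(3454.93) = 35.4 dB

35.4 dB


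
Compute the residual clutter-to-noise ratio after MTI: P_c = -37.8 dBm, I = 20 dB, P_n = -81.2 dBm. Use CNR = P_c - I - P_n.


CNR = -37.8 - 20 - (-81.2) = 23.4 dB

23.4 dB


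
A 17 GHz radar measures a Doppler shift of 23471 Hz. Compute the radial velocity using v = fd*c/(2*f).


v = 23471 * 3e8 / (2 * 17000000000.0) = 207.1 m/s

207.1 m/s


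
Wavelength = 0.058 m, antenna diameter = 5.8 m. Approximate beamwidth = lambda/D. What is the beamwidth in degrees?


BW_rad = 0.058 / 5.8 = 0.01
BW_deg = 0.57 degrees

0.57 degrees


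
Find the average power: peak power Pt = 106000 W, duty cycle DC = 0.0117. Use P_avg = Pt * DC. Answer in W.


P_avg = 106000 * 0.0117 = 1240.2 W

1240.2 W


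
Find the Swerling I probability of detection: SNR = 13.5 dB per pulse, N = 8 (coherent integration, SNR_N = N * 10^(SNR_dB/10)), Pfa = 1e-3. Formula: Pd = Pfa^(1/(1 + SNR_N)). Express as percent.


SNR_lin = 10^(13.5/10) = 22.38721
SNR_N = 8 * 22.38721 = 179.09768
1/(1 + SNR_N) = 1/180.09768 = 0.0055525
Pd = (1e-3)^0.0055525 = 0.96237
Pd = 96.2%

96.2%


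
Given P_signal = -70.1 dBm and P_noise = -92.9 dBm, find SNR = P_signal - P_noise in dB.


SNR = -70.1 - (-92.9) = 22.8 dB

22.8 dB


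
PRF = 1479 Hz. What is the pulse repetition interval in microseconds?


PRI = 1/1479 = 0.0006761325 s = 676.1 us

676.1 us


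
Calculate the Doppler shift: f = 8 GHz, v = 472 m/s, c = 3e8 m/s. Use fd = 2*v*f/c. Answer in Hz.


fd = 2 * 472 * 8000000000.0 / 3e8 = 25173.3 Hz

25173.3 Hz


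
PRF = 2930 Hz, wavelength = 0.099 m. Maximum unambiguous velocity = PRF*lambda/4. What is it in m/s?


V_ua = 2930 * 0.099 / 4 = 72.5 m/s

72.5 m/s


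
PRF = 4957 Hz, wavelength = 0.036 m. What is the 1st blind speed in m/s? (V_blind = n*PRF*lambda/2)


V_blind = 1 * 4957 * 0.036 / 2 = 89.2 m/s

89.2 m/s


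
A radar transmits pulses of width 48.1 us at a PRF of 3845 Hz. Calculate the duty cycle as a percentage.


DC = 48.1e-6 * 3845 * 100 = 18.49%

18.49%


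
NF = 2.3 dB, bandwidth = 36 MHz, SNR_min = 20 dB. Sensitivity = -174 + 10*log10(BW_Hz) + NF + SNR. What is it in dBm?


10*log10(36000000.0) = 75.56
S = -174 + 75.56 + 2.3 + 20 = -76.1 dBm

-76.1 dBm


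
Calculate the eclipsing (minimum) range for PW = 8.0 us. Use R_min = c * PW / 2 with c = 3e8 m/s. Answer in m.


R_min = 3e8 * 8.0e-6 / 2 = 1200.0 m

1200.0 m


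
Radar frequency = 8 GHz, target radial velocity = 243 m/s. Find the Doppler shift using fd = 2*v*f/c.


fd = 2 * 243 * 8000000000.0 / 3e8 = 12960.0 Hz

12960.0 Hz


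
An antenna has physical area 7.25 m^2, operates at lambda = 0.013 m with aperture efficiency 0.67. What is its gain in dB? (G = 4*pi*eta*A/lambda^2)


G_linear = 4*pi*0.67*7.25/0.013^2 = 361190.21
G_dB = 10*log10(361190.21) = 55.6 dB

55.6 dB


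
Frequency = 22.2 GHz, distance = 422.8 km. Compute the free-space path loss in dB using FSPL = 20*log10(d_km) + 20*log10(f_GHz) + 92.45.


20*log10(422.8) = 52.52
20*log10(22.2) = 26.93
FSPL = 171.9 dB

171.9 dB


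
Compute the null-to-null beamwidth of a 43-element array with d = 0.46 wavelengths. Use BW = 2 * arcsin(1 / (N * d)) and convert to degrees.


1/(N*d) = 1/(43*0.46) = 0.050556
BW = 2*arcsin(0.050556) = 5.8 degrees

5.8 degrees


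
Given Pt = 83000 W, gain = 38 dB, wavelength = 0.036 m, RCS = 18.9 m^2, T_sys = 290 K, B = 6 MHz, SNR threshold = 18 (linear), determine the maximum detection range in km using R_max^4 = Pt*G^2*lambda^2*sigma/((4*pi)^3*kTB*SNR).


G_lin = 10^(38/10) = 6309.573445
R^4 = 83000 * 6309.573445^2 * 0.036^2 * 18.9 / ((4*pi)^3 * 1.38e-23 * 290 * 6000000.0 * 18)
R^4 = 9.43658e19 m^4
R_max = (9.43658e19)^(1/4) = 98560.7 m = 98.6 km

98.6 km


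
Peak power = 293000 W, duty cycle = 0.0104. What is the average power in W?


P_avg = 293000 * 0.0104 = 3047.2 W

3047.2 W


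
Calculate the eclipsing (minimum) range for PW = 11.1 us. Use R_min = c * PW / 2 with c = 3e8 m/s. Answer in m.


R_min = 3e8 * 11.1e-6 / 2 = 1665.0 m

1665.0 m


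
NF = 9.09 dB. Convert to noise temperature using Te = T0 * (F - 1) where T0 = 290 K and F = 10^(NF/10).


NF_lin = 10^(9.09/10) = 8.109611
Te = 290 * (8.109611 - 1) = 2061.8 K

2061.8 K


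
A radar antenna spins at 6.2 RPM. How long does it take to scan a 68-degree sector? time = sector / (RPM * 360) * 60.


t = 68 / (6.2 * 360) * 60 = 1.83 s

1.83 s


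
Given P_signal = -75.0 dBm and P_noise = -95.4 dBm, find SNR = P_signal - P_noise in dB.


SNR = -75.0 - (-95.4) = 20.4 dB

20.4 dB


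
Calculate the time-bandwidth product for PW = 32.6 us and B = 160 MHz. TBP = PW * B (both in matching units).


TBP = 32.6 * 160 = 5216.0

5216.0


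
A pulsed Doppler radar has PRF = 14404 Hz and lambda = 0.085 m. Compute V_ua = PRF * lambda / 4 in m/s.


V_ua = 14404 * 0.085 / 4 = 306.1 m/s

306.1 m/s


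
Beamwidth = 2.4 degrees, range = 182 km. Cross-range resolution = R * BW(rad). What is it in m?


BW_rad = 0.041887902
CR = 182000 * 0.041887902 = 7623.6 m

7623.6 m


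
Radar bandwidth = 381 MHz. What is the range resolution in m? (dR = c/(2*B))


dR = 3e8 / (2 * 381000000.0) = 0.39 m

0.39 m


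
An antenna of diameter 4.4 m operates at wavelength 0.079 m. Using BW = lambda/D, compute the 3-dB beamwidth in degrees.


BW_rad = 0.079 / 4.4 = 0.017955
BW_deg = 1.03 degrees

1.03 degrees


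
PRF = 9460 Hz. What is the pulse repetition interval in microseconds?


PRI = 1/9460 = 0.0001057082 s = 105.7 us

105.7 us


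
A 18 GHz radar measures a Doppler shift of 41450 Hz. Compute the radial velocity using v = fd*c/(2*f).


v = 41450 * 3e8 / (2 * 18000000000.0) = 345.4 m/s

345.4 m/s


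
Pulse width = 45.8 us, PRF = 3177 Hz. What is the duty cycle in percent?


DC = 45.8e-6 * 3177 * 100 = 14.55%

14.55%


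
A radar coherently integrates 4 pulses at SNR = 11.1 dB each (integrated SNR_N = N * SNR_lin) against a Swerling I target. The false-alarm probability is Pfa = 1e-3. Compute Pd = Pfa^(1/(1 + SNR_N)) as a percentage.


SNR_lin = 10^(11.1/10) = 12.8825
SNR_N = 4 * 12.8825 = 51.53
1/(1 + SNR_N) = 1/52.53 = 0.0190367
Pd = (1e-3)^0.0190367 = 0.87678
Pd = 87.7%

87.7%


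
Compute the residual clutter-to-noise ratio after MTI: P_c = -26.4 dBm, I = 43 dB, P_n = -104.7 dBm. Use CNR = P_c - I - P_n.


CNR = -26.4 - 43 - (-104.7) = 35.3 dB

35.3 dB


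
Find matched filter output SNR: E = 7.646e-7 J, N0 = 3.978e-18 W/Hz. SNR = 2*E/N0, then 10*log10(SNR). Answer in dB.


SNR_lin = 2 * 7.646e-7 / 3.978e-18 = 3.844e11
SNR_dB = 10*log10(3.844e11) = 115.8 dB

115.8 dB


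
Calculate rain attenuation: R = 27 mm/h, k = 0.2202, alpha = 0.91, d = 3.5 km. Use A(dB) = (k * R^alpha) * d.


gamma = 0.2202 * 27^0.91 = 4.419349 dB/km
A = 4.419349 * 3.5 = 15.47 dB

15.47 dB
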